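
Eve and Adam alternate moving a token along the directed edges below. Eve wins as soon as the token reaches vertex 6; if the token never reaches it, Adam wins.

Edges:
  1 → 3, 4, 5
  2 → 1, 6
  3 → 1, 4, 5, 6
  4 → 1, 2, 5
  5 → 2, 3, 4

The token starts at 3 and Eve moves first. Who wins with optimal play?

Eve

Track states (vertex, player-to-move).
A0 = {(6,Eve), (6,Adam)}
A1: add {(2,Eve), (3,Eve)}.
(3,Eve) ∈ A1 ⇒ Eve forces the target.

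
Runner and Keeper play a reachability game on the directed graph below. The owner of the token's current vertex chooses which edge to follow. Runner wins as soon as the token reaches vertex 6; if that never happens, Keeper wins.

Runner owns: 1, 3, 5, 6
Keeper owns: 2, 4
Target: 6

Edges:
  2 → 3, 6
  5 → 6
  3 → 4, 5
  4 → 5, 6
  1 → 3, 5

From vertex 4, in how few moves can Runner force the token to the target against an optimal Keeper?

A0 = {6}
A1: add {5} — 5 (Runner) has 5→6.
A2: add {1, 3, 4} — 1 (Runner) has 1→5; 3 (Runner) has 3→5; 4 (Keeper): all of {5, 6} already in.
4 enters the attractor at level 2, so Runner can force the target in 2 moves from there.

2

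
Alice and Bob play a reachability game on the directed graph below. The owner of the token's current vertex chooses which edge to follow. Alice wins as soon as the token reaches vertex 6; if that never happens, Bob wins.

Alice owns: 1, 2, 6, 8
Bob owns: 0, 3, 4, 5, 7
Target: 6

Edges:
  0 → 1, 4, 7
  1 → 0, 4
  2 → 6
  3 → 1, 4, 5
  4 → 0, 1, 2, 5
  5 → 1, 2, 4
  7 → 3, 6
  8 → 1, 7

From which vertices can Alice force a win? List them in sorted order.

2, 6

A0 = {6}
A1: add {2} — 2 (Alice) has 2→6.
A2 = A1; e.g. 0 (Bob) can still go to 1. Fixed point.
Alice's winning region = {2, 6}.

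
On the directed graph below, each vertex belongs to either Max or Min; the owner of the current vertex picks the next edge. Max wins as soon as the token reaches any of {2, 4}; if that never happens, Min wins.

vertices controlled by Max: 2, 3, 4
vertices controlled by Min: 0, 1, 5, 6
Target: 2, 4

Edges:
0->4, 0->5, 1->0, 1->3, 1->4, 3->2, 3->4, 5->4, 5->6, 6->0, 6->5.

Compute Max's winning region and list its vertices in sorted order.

A0 = {2, 4}
A1: add {3} — 3 (Max) has 3→2.
A2 = A1; e.g. 0 (Min) can still go to 5. Fixed point.
Max's winning region = {2, 3, 4}.

2, 3, 4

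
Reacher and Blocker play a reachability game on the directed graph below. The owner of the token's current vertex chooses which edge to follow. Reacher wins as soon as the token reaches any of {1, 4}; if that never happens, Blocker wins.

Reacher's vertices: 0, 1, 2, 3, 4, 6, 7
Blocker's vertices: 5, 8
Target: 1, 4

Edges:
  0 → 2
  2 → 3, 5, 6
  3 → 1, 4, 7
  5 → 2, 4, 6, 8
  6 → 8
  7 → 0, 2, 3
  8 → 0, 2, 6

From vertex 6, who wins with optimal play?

A0 = {1, 4}
A1: add {3} — 3 (Reacher) has 3→1.
A2: add {2, 7} — 2 (Reacher) has 2→3; 7 (Reacher) has 7→3.
A3: add {0} — 0 (Reacher) has 0→2.
A4 = A3; e.g. 5 (Blocker) can still go to 6. Fixed point.
6 never enters the attractor, so Blocker can avoid the target forever.

Blocker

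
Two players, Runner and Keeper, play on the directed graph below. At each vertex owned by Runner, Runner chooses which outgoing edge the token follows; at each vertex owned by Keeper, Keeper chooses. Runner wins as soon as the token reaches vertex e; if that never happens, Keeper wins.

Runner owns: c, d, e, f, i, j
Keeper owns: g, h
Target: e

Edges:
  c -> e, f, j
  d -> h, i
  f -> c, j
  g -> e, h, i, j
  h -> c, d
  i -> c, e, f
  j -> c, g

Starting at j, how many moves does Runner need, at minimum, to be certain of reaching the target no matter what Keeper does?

2

A0 = {e}
A1: add {c, i} — c (Runner) has c→e; i (Runner) has i→e.
A2: add {d, f, j} — d (Runner) has d→i; f (Runner) has f→c; j (Runner) has j→c.
j enters the attractor at level 2, so Runner can force the target in 2 moves from there.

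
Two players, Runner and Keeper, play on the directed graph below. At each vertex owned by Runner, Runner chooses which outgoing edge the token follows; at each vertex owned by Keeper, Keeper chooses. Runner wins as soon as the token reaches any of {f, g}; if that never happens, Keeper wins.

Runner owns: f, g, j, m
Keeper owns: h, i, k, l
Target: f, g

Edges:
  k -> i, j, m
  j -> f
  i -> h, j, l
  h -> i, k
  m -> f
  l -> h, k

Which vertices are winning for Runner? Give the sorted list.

A0 = {f, g}
A1: add {j, m} — j (Runner) has j→f; m (Runner) has m→f.
A2 = A1; e.g. h (Keeper) can still go to i. Fixed point.
Runner's winning region = {f, g, j, m}.

f, g, j, m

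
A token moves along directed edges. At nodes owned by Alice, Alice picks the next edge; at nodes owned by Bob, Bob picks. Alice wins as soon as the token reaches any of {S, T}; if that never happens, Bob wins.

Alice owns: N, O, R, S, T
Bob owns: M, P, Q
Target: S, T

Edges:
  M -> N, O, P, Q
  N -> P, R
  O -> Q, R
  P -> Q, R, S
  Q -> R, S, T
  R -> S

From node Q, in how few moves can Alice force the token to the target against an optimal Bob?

A0 = {S, T}
A1: add {R} — R (Alice) has R→S.
A2: add {N, O, Q} — N (Alice) has N→R; O (Alice) has O→R; Q (Bob): all of {R, S, T} already in.
Q enters the attractor at level 2, so Alice can force the target in 2 moves from there.

2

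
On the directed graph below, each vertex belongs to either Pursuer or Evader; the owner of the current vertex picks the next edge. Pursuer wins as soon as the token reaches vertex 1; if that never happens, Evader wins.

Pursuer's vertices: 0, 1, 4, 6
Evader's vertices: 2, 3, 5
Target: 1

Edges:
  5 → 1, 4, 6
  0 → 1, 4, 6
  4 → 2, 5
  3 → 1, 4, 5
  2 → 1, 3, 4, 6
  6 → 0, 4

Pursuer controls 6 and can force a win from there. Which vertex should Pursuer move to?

A0 = {1}
A1: add {0} — 0 (Pursuer) has 0→1.
A2: add {6} — 6 (Pursuer) has 6→0.
A3 = A2; e.g. 2 (Evader) can still go to 3. Fixed point.
From 6, successor 0 is in the attractor (rank 1); the other successor 4 is not.

0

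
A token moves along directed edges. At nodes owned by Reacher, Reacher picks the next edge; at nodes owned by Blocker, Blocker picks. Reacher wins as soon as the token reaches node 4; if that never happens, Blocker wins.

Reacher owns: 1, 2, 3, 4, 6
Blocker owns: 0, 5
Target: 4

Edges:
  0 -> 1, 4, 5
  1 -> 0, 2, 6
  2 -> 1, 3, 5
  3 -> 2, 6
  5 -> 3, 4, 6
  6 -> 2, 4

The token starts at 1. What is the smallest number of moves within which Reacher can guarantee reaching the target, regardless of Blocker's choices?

A0 = {4}
A1: add {6} — 6 (Reacher) has 6→4.
A2: add {1, 3} — 1 (Reacher) has 1→6; 3 (Reacher) has 3→6.
1 enters the attractor at level 2, so Reacher can force the target in 2 moves from there.

2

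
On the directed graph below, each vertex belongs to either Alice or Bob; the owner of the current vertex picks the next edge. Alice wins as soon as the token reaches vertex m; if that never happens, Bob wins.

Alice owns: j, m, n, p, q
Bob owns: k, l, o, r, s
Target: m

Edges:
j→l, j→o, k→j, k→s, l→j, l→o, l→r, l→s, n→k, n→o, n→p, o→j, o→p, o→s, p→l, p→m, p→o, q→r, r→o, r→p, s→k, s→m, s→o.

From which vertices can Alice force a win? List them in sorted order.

A0 = {m}
A1: add {p} — p (Alice) has p→m.
A2: add {n} — n (Alice) has n→p.
A3 = A2; e.g. j (Alice) has no edge into A2. Fixed point.
Alice's winning region = {m, n, p}.

m, n, p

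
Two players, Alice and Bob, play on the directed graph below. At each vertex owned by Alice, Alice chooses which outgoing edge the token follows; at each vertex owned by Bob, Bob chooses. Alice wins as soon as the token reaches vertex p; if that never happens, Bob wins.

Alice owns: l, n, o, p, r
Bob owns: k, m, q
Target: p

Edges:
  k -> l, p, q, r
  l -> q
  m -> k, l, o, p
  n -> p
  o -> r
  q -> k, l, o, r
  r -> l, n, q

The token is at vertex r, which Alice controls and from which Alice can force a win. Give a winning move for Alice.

A0 = {p}
A1: add {n} — n (Alice) has n→p.
A2: add {r} — r (Alice) has r→n.
A3: add {o} — o (Alice) has o→r.
A4 = A3; e.g. k (Bob) can still go to l. Fixed point.
From r, successor n is in the attractor (rank 1); the other successors l, q are not.

n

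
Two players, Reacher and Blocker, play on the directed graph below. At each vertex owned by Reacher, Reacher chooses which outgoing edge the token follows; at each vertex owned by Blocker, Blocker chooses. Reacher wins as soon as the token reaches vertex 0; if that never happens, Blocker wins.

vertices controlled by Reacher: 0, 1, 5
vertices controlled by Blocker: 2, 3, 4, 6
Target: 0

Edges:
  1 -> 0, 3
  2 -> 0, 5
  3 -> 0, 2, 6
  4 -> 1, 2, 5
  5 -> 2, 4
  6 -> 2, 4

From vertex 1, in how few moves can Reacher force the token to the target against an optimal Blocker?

1

A0 = {0}
A1: add {1} — 1 (Reacher) has 1→0.
A2 = A1; e.g. 2 (Blocker) can still go to 5. Fixed point.
1 enters the attractor at level 1, so Reacher can force the target in 1 move from there.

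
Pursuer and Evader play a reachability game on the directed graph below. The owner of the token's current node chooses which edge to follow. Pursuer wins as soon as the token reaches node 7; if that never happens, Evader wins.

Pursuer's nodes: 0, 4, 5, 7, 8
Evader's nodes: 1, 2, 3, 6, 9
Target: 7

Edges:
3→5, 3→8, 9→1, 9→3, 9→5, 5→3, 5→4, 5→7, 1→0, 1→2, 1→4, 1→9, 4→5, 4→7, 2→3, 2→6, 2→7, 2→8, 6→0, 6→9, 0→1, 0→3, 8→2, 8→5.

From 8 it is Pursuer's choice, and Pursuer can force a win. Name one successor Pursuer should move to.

A0 = {7}
A1: add {4, 5} — 4 (Pursuer) has 4→7; 5 (Pursuer) has 5→7.
A2: add {8} — 8 (Pursuer) has 8→5.
A3: add {3} — 3 (Evader): all of {5, 8} already in.
A4: add {0} — 0 (Pursuer) has 0→3.
A5 = A4; e.g. 1 (Evader) can still go to 2. Fixed point.
From 8, successor 5 is in the attractor (rank 1); the other successor 2 is not.

5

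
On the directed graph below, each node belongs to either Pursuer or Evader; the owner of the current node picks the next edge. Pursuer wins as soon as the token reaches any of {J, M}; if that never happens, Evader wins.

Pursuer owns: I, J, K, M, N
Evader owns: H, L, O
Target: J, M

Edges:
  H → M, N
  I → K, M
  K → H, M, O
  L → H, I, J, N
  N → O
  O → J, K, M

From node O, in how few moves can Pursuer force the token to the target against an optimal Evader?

2

A0 = {J, M}
A1: add {I, K} — I (Pursuer) has I→M; K (Pursuer) has K→M.
A2: add {O} — O (Evader): all of {J, K, M} already in.
O enters the attractor at level 2, so Pursuer can force the target in 2 moves from there.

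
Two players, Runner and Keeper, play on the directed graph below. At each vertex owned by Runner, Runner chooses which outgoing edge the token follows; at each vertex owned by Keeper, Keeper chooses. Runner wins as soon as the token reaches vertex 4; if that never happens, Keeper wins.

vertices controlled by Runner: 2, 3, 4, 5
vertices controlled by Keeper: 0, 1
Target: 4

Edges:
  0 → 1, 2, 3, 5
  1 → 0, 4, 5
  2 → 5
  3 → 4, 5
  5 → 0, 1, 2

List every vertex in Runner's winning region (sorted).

3, 4

A0 = {4}
A1: add {3} — 3 (Runner) has 3→4.
A2 = A1; e.g. 0 (Keeper) can still go to 1. Fixed point.
Runner's winning region = {3, 4}.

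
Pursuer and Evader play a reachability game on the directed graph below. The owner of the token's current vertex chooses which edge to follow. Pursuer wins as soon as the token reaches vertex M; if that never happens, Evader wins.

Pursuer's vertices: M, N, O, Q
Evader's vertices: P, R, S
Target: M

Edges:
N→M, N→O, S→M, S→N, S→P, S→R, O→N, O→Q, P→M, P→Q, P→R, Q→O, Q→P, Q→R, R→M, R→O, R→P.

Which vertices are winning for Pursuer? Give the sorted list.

A0 = {M}
A1: add {N} — N (Pursuer) has N→M.
A2: add {O} — O (Pursuer) has O→N.
A3: add {Q} — Q (Pursuer) has Q→O.
A4 = A3; e.g. P (Evader) can still go to R. Fixed point.
Pursuer's winning region = {M, N, O, Q}.

M, N, O, Q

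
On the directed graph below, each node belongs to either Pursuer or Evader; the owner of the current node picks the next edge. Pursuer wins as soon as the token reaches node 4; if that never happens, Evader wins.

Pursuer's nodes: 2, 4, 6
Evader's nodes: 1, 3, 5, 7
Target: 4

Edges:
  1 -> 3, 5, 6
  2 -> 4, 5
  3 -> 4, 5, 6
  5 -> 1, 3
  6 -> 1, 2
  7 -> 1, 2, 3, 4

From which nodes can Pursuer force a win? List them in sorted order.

A0 = {4}
A1: add {2} — 2 (Pursuer) has 2→4.
A2: add {6} — 6 (Pursuer) has 6→2.
A3 = A2; e.g. 1 (Evader) can still go to 3. Fixed point.
Pursuer's winning region = {2, 4, 6}.

2, 4, 6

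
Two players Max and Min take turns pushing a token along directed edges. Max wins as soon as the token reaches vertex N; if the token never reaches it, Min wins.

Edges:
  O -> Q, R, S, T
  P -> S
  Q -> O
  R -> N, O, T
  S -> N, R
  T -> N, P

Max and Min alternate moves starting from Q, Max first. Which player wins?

Track states (vertex, player-to-move).
A0 = {(N,Max), (N,Min)}
A1: add {(R,Max), (S,Max), (T,Max)}.
A2: add {(P,Min), (S,Min)}.
A3: add {(O,Max), (P,Max)}.
A4: add {(Q,Min), (R,Min), (T,Min)}.
A5 = A4; e.g. (O,Min) stays out. (Q,Max) never enters ⇒ Min avoids the target.

Min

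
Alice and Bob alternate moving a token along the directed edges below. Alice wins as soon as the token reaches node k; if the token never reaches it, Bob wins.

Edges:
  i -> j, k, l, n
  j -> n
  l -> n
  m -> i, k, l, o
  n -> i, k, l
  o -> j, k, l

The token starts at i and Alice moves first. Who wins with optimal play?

Alice

Track states (vertex, player-to-move).
A0 = {(k,Alice), (k,Bob)}
A1: add {(i,Alice), (m,Alice), (n,Alice), (o,Alice)}.
(i,Alice) ∈ A1 ⇒ Alice forces the target.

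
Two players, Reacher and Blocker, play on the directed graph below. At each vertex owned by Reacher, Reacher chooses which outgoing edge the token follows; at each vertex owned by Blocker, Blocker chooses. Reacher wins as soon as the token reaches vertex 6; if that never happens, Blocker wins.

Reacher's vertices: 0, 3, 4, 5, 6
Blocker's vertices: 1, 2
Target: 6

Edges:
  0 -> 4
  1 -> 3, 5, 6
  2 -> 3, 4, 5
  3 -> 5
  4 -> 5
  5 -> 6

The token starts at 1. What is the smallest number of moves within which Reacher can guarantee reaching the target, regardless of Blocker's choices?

3

A0 = {6}
A1: add {5} — 5 (Reacher) has 5→6.
A2: add {3, 4} — 3 (Reacher) has 3→5; 4 (Reacher) has 4→5.
A3: add {0, 1, 2} — 0 (Reacher) has 0→4; 1 (Blocker): all of {3, 5, 6} already in; 2 (Blocker): all of {3, 4, 5} already in.
A3 = all vertices. Fixed point.
1 enters the attractor at level 3, so Reacher can force the target in 3 moves from there.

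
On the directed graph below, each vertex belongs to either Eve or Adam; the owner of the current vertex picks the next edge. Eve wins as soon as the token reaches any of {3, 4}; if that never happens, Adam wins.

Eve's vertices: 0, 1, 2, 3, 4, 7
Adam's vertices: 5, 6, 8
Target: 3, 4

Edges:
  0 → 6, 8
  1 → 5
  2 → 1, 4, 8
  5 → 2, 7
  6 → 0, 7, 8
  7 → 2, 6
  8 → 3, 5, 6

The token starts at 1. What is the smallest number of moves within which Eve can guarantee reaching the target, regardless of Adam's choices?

4

A0 = {3, 4}
A1: add {2} — 2 (Eve) has 2→4.
A2: add {7} — 7 (Eve) has 7→2.
A3: add {5} — 5 (Adam): all of {2, 7} already in.
A4: add {1} — 1 (Eve) has 1→5.
A5 = A4; e.g. 0 (Eve) has no edge into A4. Fixed point.
1 enters the attractor at level 4, so Eve can force the target in 4 moves from there.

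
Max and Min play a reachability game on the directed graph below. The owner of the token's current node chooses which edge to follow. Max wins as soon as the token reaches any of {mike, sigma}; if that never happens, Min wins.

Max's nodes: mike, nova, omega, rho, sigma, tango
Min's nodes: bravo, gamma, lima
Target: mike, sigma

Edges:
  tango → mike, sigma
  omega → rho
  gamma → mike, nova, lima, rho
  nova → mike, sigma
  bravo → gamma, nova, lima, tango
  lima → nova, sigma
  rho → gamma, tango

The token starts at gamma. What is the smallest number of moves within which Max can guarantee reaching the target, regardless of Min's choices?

A0 = {mike, sigma}
A1: add {nova, tango} — nova (Max) has nova→mike; tango (Max) has tango→mike.
A2: add {lima, rho} — lima (Min): all of {nova, sigma} already in; rho (Max) has rho→tango.
A3: add {gamma, omega} — gamma (Min): all of {mike, nova, lima, rho} already in; omega (Max) has omega→rho.
gamma enters the attractor at level 3, so Max can force the target in 3 moves from there.

3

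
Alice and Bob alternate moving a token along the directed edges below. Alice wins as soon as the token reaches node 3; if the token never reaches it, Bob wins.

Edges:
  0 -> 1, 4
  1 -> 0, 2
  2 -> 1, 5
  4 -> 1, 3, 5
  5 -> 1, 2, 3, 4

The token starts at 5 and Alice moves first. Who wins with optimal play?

Alice

Track states (vertex, player-to-move).
A0 = {(3,Alice), (3,Bob)}
A1: add {(4,Alice), (5,Alice)}.
(5,Alice) ∈ A1 ⇒ Alice forces the target.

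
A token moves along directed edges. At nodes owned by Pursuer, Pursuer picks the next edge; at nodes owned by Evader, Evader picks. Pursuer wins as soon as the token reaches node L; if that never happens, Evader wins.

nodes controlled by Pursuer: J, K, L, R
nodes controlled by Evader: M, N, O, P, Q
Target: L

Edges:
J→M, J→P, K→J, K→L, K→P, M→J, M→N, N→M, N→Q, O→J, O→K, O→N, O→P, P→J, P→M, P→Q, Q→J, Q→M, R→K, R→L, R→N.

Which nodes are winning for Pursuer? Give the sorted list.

K, L, R

A0 = {L}
A1: add {K, R} — K (Pursuer) has K→L; R (Pursuer) has R→L.
A2 = A1; e.g. J (Pursuer) has no edge into A1. Fixed point.
Pursuer's winning region = {K, L, R}.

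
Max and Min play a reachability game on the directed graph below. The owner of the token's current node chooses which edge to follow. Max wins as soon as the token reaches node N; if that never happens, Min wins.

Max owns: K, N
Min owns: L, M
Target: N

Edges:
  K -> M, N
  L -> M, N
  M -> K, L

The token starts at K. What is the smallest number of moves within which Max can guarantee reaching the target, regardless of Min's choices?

1

A0 = {N}
A1: add {K} — K (Max) has K→N.
A2 = A1; e.g. L (Min) can still go to M. Fixed point.
K enters the attractor at level 1, so Max can force the target in 1 move from there.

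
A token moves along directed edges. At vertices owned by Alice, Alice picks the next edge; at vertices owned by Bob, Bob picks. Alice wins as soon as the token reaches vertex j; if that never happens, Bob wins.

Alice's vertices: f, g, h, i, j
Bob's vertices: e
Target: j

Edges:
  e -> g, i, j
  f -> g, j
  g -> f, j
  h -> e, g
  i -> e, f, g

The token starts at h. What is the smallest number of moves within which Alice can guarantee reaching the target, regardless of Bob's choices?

A0 = {j}
A1: add {f, g} — f (Alice) has f→j; g (Alice) has g→j.
A2: add {h, i} — h (Alice) has h→g; i (Alice) has i→f.
h enters the attractor at level 2, so Alice can force the target in 2 moves from there.

2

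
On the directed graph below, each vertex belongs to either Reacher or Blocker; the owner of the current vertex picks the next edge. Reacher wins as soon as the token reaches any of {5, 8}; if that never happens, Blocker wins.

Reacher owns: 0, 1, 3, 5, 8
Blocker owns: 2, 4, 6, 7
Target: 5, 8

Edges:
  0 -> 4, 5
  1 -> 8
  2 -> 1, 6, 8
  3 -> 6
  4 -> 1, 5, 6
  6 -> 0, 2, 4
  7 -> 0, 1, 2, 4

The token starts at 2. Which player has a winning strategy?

Blocker

A0 = {5, 8}
A1: add {0, 1} — 0 (Reacher) has 0→5; 1 (Reacher) has 1→8.
A2 = A1; e.g. 2 (Blocker) can still go to 6. Fixed point.
2 never enters the attractor, so Blocker can avoid the target forever.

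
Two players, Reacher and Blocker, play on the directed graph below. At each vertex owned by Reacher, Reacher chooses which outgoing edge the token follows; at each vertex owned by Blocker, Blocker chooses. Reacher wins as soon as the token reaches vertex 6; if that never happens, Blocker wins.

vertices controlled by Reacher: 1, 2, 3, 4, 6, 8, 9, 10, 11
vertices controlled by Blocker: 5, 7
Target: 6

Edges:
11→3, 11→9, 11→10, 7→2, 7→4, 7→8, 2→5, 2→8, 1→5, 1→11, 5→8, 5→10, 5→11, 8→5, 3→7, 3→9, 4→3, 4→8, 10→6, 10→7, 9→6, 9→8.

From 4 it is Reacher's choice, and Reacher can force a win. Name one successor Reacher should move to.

A0 = {6}
A1: add {9, 10} — 9 (Reacher) has 9→6; 10 (Reacher) has 10→6.
A2: add {3, 11} — 3 (Reacher) has 3→9; 11 (Reacher) has 11→9.
A3: add {1, 4} — 1 (Reacher) has 1→11; 4 (Reacher) has 4→3.
A4 = A3; e.g. 2 (Reacher) has no edge into A3. Fixed point.
From 4, successor 3 is in the attractor (rank 2); the other successor 8 is not.

3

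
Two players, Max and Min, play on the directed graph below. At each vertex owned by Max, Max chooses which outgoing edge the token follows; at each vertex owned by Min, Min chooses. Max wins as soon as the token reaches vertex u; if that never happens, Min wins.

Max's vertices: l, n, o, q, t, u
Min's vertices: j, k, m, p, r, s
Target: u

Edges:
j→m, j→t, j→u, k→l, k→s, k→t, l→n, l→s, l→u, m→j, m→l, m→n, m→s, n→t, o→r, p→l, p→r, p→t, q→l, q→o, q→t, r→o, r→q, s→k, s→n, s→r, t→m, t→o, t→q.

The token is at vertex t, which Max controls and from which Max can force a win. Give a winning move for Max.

q

A0 = {u}
A1: add {l} — l (Max) has l→u.
A2: add {q} — q (Max) has q→l.
A3: add {t} — t (Max) has t→q.
A4: add {n} — n (Max) has n→t.
A5 = A4; e.g. j (Min) can still go to m. Fixed point.
From t, successor q is in the attractor (rank 2); the other successors m, o are not.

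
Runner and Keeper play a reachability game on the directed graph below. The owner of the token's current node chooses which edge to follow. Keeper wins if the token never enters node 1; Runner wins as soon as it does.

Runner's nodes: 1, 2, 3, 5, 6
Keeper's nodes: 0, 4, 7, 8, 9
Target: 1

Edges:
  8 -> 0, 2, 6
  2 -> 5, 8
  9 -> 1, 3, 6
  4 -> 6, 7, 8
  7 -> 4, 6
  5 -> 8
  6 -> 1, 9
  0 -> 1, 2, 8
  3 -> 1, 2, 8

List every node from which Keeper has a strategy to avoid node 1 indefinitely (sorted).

A0 = {1}
A1: add {3, 6} — 3 (Runner) has 3→1; 6 (Runner) has 6→1.
A2: add {9} — 9 (Keeper): all of {1, 3, 6} already in.
A3 = A2; e.g. 0 (Keeper) can still go to 2. Fixed point.
Runner's attractor = {1, 3, 6, 9}; Keeper avoids the target exactly from the complement.

0, 2, 4, 5, 7, 8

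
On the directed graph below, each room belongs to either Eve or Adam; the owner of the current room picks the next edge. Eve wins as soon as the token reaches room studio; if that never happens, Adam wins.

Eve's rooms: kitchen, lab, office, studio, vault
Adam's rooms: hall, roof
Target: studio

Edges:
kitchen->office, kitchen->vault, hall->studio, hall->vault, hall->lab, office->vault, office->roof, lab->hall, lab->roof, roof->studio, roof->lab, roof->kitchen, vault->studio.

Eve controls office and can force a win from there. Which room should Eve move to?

A0 = {studio}
A1: add {vault} — vault (Eve) has vault→studio.
A2: add {kitchen, office} — office (Eve) has office→vault; kitchen (Eve) has kitchen→vault.
A3 = A2; e.g. lab (Eve) has no edge into A2. Fixed point.
From office, successor vault is in the attractor (rank 1); the other successor roof is not.

vault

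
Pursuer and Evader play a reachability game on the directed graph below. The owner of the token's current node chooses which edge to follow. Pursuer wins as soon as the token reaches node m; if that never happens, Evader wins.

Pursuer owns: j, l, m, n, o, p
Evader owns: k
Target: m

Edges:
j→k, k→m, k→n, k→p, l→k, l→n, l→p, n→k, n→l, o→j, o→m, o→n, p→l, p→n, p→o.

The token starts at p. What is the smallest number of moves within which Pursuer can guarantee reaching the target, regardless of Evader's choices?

A0 = {m}
A1: add {o} — o (Pursuer) has o→m.
A2: add {p} — p (Pursuer) has p→o.
p enters the attractor at level 2, so Pursuer can force the target in 2 moves from there.

2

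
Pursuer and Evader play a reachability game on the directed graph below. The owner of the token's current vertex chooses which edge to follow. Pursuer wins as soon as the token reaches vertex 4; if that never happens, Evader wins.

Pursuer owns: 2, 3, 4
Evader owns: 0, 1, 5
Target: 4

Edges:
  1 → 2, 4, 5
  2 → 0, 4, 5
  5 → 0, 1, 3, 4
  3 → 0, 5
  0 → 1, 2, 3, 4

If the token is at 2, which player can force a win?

A0 = {4}
A1: add {2} — 2 (Pursuer) has 2→4.
A2 = A1; e.g. 0 (Evader) can still go to 1. Fixed point.
2 ∈ A1, so Pursuer can force the target.

Pursuer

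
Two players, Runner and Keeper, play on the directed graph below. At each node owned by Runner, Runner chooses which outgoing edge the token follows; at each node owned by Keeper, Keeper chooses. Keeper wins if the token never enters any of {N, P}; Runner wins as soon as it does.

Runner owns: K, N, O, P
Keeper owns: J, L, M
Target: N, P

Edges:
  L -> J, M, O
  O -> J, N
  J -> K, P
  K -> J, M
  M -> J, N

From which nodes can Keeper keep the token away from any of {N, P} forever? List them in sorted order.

A0 = {N, P}
A1: add {O} — O (Runner) has O→N.
A2 = A1; e.g. J (Keeper) can still go to K. Fixed point.
Runner's attractor = {N, O, P}; Keeper avoids the target exactly from the complement.

J, K, L, M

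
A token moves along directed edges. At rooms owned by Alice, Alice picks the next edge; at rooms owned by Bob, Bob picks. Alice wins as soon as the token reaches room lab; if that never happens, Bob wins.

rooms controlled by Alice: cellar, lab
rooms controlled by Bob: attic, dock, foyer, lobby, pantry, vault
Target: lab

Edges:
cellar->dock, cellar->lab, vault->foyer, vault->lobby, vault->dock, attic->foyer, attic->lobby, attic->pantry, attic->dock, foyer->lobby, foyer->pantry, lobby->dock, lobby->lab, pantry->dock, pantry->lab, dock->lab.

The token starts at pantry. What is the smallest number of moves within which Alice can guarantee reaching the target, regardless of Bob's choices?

A0 = {lab}
A1: add {cellar, dock} — cellar (Alice) has cellar→lab; dock (Bob): all of {lab} already in.
A2: add {lobby, pantry} — lobby (Bob): all of {dock, lab} already in; pantry (Bob): all of {dock, lab} already in.
pantry enters the attractor at level 2, so Alice can force the target in 2 moves from there.

2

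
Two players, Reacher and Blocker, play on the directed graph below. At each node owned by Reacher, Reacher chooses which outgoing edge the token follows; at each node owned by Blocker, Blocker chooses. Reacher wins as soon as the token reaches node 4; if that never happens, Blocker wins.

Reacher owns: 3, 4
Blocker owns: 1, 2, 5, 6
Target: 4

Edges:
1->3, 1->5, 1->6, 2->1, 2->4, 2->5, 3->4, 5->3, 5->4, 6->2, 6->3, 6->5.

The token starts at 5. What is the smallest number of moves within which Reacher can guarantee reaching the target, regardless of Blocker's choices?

A0 = {4}
A1: add {3} — 3 (Reacher) has 3→4.
A2: add {5} — 5 (Blocker): all of {3, 4} already in.
A3 = A2; e.g. 1 (Blocker) can still go to 6. Fixed point.
5 enters the attractor at level 2, so Reacher can force the target in 2 moves from there.

2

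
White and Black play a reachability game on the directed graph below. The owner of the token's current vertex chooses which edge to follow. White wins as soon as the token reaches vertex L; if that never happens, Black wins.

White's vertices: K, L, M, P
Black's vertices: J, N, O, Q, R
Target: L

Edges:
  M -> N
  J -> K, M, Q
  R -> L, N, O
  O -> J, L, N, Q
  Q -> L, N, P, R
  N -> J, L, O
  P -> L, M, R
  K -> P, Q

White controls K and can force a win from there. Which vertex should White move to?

A0 = {L}
A1: add {P} — P (White) has P→L.
A2: add {K} — K (White) has K→P.
A3 = A2; e.g. J (Black) can still go to M. Fixed point.
From K, successor P is in the attractor (rank 1); the other successor Q is not.

P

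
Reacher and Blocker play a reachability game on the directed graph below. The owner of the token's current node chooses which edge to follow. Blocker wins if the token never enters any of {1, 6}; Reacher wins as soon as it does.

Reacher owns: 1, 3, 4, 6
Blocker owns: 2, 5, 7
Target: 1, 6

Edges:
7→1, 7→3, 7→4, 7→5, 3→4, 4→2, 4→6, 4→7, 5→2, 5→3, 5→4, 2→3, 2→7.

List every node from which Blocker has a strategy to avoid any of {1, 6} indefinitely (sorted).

A0 = {1, 6}
A1: add {4} — 4 (Reacher) has 4→6.
A2: add {3} — 3 (Reacher) has 3→4.
A3 = A2; e.g. 2 (Blocker) can still go to 7. Fixed point.
Reacher's attractor = {1, 3, 4, 6}; Blocker avoids the target exactly from the complement.

2, 5, 7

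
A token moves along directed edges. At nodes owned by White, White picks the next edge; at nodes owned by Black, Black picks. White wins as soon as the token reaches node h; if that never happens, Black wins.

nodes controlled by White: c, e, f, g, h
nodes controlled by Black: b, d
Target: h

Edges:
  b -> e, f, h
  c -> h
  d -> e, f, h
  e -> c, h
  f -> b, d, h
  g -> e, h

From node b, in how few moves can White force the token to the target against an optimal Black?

A0 = {h}
A1: add {c, e, f, g} — c (White) has c→h; e (White) has e→h; f (White) has f→h; g (White) has g→h.
A2: add {b, d} — b (Black): all of {e, f, h} already in; d (Black): all of {e, f, h} already in.
A2 = all vertices. Fixed point.
b enters the attractor at level 2, so White can force the target in 2 moves from there.

2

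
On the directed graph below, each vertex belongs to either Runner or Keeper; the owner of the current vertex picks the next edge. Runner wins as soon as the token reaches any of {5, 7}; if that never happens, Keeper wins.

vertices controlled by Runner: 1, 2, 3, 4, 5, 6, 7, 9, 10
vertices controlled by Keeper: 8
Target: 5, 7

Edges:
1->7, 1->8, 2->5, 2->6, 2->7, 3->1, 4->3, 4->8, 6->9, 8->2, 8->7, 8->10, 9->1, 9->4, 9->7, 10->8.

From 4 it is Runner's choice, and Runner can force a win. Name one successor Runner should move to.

3

A0 = {5, 7}
A1: add {1, 2, 9} — 1 (Runner) has 1→7; 2 (Runner) has 2→5; 9 (Runner) has 9→7.
A2: add {3, 6} — 3 (Runner) has 3→1; 6 (Runner) has 6→9.
A3: add {4} — 4 (Runner) has 4→3.
A4 = A3; e.g. 8 (Keeper) can still go to 10. Fixed point.
From 4, successor 3 is in the attractor (rank 2); the other successor 8 is not.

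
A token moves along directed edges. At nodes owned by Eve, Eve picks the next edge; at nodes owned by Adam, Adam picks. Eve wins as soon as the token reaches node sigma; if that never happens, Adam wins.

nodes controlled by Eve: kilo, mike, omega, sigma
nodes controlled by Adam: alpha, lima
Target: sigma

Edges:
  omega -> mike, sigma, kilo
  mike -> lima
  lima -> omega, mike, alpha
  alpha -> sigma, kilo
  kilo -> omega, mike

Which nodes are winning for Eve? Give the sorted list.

A0 = {sigma}
A1: add {omega} — omega (Eve) has omega→sigma.
A2: add {kilo} — kilo (Eve) has kilo→omega.
A3: add {alpha} — alpha (Adam): all of {sigma, kilo} already in.
A4 = A3; e.g. mike (Eve) has no edge into A3. Fixed point.
Eve's winning region = {alpha, kilo, omega, sigma}.

alpha, kilo, omega, sigma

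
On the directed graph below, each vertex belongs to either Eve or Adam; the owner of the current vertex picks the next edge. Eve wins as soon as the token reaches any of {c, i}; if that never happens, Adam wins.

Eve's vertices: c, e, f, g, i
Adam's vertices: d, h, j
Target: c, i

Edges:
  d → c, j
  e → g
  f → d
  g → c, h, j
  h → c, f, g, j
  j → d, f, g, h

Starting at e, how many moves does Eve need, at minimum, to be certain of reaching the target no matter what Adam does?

2

A0 = {c, i}
A1: add {g} — g (Eve) has g→c.
A2: add {e} — e (Eve) has e→g.
A3 = A2; e.g. d (Adam) can still go to j. Fixed point.
e enters the attractor at level 2, so Eve can force the target in 2 moves from there.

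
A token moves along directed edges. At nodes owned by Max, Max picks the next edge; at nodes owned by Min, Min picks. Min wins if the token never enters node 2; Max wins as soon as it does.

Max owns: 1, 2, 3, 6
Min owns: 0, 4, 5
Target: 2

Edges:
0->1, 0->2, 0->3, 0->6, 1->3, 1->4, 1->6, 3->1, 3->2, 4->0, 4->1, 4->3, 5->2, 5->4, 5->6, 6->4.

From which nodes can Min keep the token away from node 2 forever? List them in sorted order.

A0 = {2}
A1: add {3} — 3 (Max) has 3→2.
A2: add {1} — 1 (Max) has 1→3.
A3 = A2; e.g. 0 (Min) can still go to 6. Fixed point.
Max's attractor = {1, 2, 3}; Min avoids the target exactly from the complement.

0, 4, 5, 6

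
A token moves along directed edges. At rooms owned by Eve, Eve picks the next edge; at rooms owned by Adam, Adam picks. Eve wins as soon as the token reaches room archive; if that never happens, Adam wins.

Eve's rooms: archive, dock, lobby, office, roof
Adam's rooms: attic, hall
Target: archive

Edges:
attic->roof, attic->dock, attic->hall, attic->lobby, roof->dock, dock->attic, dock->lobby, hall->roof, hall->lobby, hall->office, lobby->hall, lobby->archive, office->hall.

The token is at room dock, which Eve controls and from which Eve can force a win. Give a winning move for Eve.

A0 = {archive}
A1: add {lobby} — lobby (Eve) has lobby→archive.
A2: add {dock} — dock (Eve) has dock→lobby.
A3: add {roof} — roof (Eve) has roof→dock.
A4 = A3; e.g. attic (Adam) can still go to hall. Fixed point.
From dock, successor lobby is in the attractor (rank 1); the other successor attic is not.

lobby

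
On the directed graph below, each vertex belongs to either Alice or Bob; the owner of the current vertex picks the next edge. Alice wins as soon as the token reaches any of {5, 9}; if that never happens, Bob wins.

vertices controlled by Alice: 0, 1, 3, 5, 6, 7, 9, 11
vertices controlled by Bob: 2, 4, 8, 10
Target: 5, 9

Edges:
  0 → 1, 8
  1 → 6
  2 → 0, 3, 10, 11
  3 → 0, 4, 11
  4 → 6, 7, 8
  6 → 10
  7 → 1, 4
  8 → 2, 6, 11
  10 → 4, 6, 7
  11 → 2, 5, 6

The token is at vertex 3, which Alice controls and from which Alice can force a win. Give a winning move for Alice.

A0 = {5, 9}
A1: add {11} — 11 (Alice) has 11→5.
A2: add {3} — 3 (Alice) has 3→11.
A3 = A2; e.g. 0 (Alice) has no edge into A2. Fixed point.
From 3, successor 11 is in the attractor (rank 1); the other successors 0, 4 are not.

11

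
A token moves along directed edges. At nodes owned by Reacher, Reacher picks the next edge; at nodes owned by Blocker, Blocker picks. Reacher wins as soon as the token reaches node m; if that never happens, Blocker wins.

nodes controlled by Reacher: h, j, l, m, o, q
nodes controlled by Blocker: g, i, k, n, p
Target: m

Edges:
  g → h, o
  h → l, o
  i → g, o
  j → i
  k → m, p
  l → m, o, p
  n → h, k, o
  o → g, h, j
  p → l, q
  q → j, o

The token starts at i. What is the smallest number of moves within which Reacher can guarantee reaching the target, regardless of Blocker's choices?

5

A0 = {m}
A1: add {l} — l (Reacher) has l→m.
A2: add {h} — h (Reacher) has h→l.
A3: add {o} — o (Reacher) has o→h.
A4: add {g, q} — g (Blocker): all of {h, o} already in; q (Reacher) has q→o.
A5: add {i, p} — i (Blocker): all of {g, o} already in; p (Blocker): all of {l, q} already in.
i enters the attractor at level 5, so Reacher can force the target in 5 moves from there.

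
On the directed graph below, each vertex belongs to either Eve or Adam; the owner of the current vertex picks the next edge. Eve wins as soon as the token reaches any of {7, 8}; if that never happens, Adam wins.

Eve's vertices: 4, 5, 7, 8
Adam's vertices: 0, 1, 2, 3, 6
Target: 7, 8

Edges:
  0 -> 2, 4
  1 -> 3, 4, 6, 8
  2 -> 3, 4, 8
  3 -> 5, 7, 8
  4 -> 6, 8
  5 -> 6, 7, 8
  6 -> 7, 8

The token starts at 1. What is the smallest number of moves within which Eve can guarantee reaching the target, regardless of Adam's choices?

3

A0 = {7, 8}
A1: add {4, 5, 6} — 4 (Eve) has 4→8; 5 (Eve) has 5→7; 6 (Adam): all of {7, 8} already in.
A2: add {3} — 3 (Adam): all of {5, 7, 8} already in.
A3: add {1, 2} — 1 (Adam): all of {3, 4, 6, 8} already in; 2 (Adam): all of {3, 4, 8} already in.
1 enters the attractor at level 3, so Eve can force the target in 3 moves from there.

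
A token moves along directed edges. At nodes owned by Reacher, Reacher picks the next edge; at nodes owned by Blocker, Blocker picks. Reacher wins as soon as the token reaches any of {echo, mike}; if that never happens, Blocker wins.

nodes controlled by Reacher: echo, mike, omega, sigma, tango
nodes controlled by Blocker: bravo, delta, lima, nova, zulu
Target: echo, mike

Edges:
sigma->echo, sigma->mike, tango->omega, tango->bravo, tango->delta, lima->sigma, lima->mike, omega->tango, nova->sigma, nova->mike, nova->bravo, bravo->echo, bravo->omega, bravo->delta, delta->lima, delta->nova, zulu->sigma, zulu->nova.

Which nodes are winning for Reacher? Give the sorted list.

A0 = {echo, mike}
A1: add {sigma} — sigma (Reacher) has sigma→echo.
A2: add {lima} — lima (Blocker): all of {sigma, mike} already in.
A3 = A2; e.g. tango (Reacher) has no edge into A2. Fixed point.
Reacher's winning region = {echo, lima, mike, sigma}.

echo, lima, mike, sigma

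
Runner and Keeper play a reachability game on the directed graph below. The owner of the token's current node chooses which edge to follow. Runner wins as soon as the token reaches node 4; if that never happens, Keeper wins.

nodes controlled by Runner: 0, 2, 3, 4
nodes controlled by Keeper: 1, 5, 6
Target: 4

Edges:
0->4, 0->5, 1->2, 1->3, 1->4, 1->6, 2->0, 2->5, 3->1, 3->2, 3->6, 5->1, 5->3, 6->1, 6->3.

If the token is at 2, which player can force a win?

Runner

A0 = {4}
A1: add {0} — 0 (Runner) has 0→4.
A2: add {2} — 2 (Runner) has 2→0.
2 ∈ A2, so Runner can force the target.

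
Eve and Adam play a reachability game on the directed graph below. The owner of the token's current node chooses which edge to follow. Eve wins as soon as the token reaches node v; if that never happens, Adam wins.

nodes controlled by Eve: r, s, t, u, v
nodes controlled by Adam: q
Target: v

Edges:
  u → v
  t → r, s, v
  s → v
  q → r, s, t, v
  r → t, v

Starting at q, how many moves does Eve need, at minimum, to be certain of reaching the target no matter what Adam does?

A0 = {v}
A1: add {r, s, t, u} — r (Eve) has r→v; s (Eve) has s→v; t (Eve) has t→v; u (Eve) has u→v.
A2: add {q} — q (Adam): all of {r, s, t, v} already in.
A2 = all vertices. Fixed point.
q enters the attractor at level 2, so Eve can force the target in 2 moves from there.

2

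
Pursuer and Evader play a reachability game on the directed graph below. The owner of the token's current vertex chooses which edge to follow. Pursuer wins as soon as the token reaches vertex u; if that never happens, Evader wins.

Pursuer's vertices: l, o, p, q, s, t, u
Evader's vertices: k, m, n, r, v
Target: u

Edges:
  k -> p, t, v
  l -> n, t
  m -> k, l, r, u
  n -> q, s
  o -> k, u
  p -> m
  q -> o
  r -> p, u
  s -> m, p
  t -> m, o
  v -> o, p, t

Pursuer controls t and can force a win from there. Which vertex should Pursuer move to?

A0 = {u}
A1: add {o} — o (Pursuer) has o→u.
A2: add {q, t} — q (Pursuer) has q→o; t (Pursuer) has t→o.
A3: add {l} — l (Pursuer) has l→t.
A4 = A3; e.g. k (Evader) can still go to p. Fixed point.
From t, successor o is in the attractor (rank 1); the other successor m is not.

o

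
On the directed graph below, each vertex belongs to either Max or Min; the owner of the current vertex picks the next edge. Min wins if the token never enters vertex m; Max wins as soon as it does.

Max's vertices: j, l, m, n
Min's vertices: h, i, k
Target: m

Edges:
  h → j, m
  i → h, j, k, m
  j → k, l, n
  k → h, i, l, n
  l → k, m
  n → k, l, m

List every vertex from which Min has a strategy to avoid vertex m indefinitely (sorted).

A0 = {m}
A1: add {l, n} — l (Max) has l→m; n (Max) has n→m.
A2: add {j} — j (Max) has j→l.
A3: add {h} — h (Min): all of {j, m} already in.
A4 = A3; e.g. i (Min) can still go to k. Fixed point.
Max's attractor = {h, j, l, m, n}; Min avoids the target exactly from the complement.

i, k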